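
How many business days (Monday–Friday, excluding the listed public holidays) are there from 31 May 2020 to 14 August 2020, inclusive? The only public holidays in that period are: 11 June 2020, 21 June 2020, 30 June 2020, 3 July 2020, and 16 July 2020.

31 May 2020 is a Sunday.
That's 76 days from start to end, counting both.
76 = 7 × 10 + 6, so there are 10 full weeks plus 6 extra days.
Each full week contributes 5 weekdays (Mon–Fri): 10 × 5 = 50.
The 6 extra days are Sunday, Monday, Tuesday, Wednesday, Thursday, Friday — 5 of them qualify.
Total: 50 + 5 = 55.
Holidays: 11 June 2020 (Thu); 21 June 2020 (Sun); 30 June 2020 (Tue); 3 July 2020 (Fri); 16 July 2020 (Thu).
4 of the 5 holidays fall on weekdays; the rest are weekends and were already excluded.
Business days: 55 − 4 = 51.

51 business days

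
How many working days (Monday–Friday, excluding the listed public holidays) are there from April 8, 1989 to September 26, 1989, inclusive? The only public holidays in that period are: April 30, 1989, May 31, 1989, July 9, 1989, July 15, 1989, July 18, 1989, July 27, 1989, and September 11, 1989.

April 8, 1989 is a Saturday.
The range spans 172 days (inclusive of both endpoints).
172 = 7 × 24 + 4, so there are 24 full weeks plus 4 extra days.
Each full week contributes 5 weekdays (Mon–Fri): 24 × 5 = 120.
The 4 extra days are Sat, Sun, Mon, Tue — 2 of them qualify.
Total: 120 + 2 = 122.
Holidays: April 30, 1989 (Sun); May 31, 1989 (Wed); July 9, 1989 (Sun); July 15, 1989 (Sat); July 18, 1989 (Tue); July 27, 1989 (Thu); September 11, 1989 (Mon).
4 of the 7 holidays fall on weekdays; the rest are weekends and were already excluded.
Business days: 122 − 4 = 118.

118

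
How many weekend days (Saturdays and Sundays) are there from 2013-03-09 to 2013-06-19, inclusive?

2013-03-09 is a Saturday.
That's 103 days from start to end, counting both.
103 = 7 × 14 + 5, so there are 14 full weeks plus 5 extra days.
Each full week contributes 2 weekend days (Sat, Sun): 14 × 2 = 28.
The 5 extra days are Saturday, Sunday, Monday, Tuesday, Wednesday — 2 of them qualify.
Total: 28 + 2 = 30.

30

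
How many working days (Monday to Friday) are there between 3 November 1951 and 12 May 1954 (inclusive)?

658 weekdays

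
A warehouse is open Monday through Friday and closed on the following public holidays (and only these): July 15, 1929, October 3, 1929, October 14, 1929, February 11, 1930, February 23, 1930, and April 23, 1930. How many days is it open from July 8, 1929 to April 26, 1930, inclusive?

July 8, 1929 is a Monday.
That's 293 days from start to end, counting both.
293 = 7 × 41 + 6, so there are 41 full weeks plus 6 extra days.
Each full week contributes 5 weekdays (Mon–Fri): 41 × 5 = 205.
The 6 extra days are Mon, Tue, Wed, Thu, Fri, Sat — 5 of them qualify.
Total: 205 + 5 = 210.
Holidays: July 15, 1929 (Mon); October 3, 1929 (Thu); October 14, 1929 (Mon); February 11, 1930 (Tue); February 23, 1930 (Sun); April 23, 1930 (Wed).
5 of the 6 holidays fall on weekdays; the rest are weekends and were already excluded.
Business days: 210 − 5 = 205.

205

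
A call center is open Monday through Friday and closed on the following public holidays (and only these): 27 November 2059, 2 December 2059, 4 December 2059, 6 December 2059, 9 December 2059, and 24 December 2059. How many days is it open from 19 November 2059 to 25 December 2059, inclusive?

22

19 November 2059 is a Wednesday.
From 19 November 2059 to 25 December 2059 is 37 days inclusive.
37 = 7 × 5 + 2, so there are 5 full weeks plus 2 extra days.
Each full week contributes 5 weekdays (Mon–Fri): 5 × 5 = 25.
The 2 extra days are Wednesday, Thursday — 2 of them qualify.
Total: 25 + 2 = 27.
Holidays: 27 November 2059 (Thu); 2 December 2059 (Tue); 4 December 2059 (Thu); 6 December 2059 (Sat); 9 December 2059 (Tue); 24 December 2059 (Wed).
5 of the 6 holidays fall on weekdays; the rest are weekends and were already excluded.
Business days: 27 − 5 = 22.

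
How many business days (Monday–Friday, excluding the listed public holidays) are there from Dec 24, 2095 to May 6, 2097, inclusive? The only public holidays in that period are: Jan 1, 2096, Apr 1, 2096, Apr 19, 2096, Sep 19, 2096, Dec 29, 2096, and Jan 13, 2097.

354 business days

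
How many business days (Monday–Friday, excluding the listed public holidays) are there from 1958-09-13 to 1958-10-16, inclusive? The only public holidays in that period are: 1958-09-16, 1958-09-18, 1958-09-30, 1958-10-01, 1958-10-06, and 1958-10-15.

1958-09-13 is a Saturday.
That's 34 days from start to end, counting both.
34 = 7 × 4 + 6, so there are 4 full weeks plus 6 extra days.
Each full week contributes 5 weekdays (Mon–Fri): 4 × 5 = 20.
The 6 extra days are Saturday, Sunday, Monday, Tuesday, Wednesday, Thursday — 4 of them qualify.
Total: 20 + 4 = 24.
Holidays: 1958-09-16 (Tue); 1958-09-18 (Thu); 1958-09-30 (Tue); 1958-10-01 (Wed); 1958-10-06 (Mon); 1958-10-15 (Wed).
All 6 holidays fall on weekdays, so subtract 6.
Business days: 24 − 6 = 18.

18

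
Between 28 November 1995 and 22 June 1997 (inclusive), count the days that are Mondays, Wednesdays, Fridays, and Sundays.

327

28 November 1995 is a Tuesday.
That's 573 days from start to end, counting both.
573 = 7 × 81 + 6, so there are 81 full weeks plus 6 extra days.
Each full week contributes 4 days from the set (Mon, Wed, Fri, Sun): 81 × 4 = 324.
The 6 extra days are Tuesday, Wednesday, Thursday, Friday, Saturday, Sunday — 3 of them qualify.
Total: 324 + 3 = 327.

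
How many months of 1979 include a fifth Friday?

4

A month has five Fridays exactly when Friday falls within its first (length − 28) days.
Jan: 31 days, starts Mon → 5 of Mon, Tue, Wed
Feb: 28 days, starts Thu → 5 of (none)
Mar: 31 days, starts Thu → 5 of Thu, Fri, Sat ✓
Apr: 30 days, starts Sun → 5 of Sun, Mon
May: 31 days, starts Tue → 5 of Tue, Wed, Thu
Jun: 30 days, starts Fri → 5 of Fri, Sat ✓
Jul: 31 days, starts Sun → 5 of Sun, Mon, Tue
Aug: 31 days, starts Wed → 5 of Wed, Thu, Fri ✓
Sep: 30 days, starts Sat → 5 of Sat, Sun
Oct: 31 days, starts Mon → 5 of Mon, Tue, Wed
Nov: 30 days, starts Thu → 5 of Thu, Fri ✓
Dec: 31 days, starts Sat → 5 of Sat, Sun, Mon
Months with five Fridays: Mar, Jun, Aug, Nov.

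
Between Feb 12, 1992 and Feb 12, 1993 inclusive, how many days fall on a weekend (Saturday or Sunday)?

Feb 12, 1992 is a Wednesday.
That's 367 days from start to end, counting both.
367 = 7 × 52 + 3, so there are 52 full weeks plus 3 extra days.
Each full week contributes 2 weekend days (Sat, Sun): 52 × 2 = 104.
The 3 extra days are Wednesday, Thursday, Friday — none qualify.
Total: 104 + 0 = 104.

104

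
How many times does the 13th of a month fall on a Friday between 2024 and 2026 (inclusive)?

6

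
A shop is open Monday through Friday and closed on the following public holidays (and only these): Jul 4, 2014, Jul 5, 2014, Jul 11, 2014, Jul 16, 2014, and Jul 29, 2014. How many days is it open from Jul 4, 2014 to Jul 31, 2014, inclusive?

Jul 4, 2014 is a Friday.
The range spans 28 days (inclusive of both endpoints).
28 = 7 × 4, so the span is exactly 4 full weeks.
Each full week contributes 5 weekdays (Mon–Fri): 4 × 5 = 20.
Holidays: Jul 4, 2014 (Fri); Jul 5, 2014 (Sat); Jul 11, 2014 (Fri); Jul 16, 2014 (Wed); Jul 29, 2014 (Tue).
4 of the 5 holidays fall on weekdays; the rest are weekends and were already excluded.
Business days: 20 − 4 = 16.

16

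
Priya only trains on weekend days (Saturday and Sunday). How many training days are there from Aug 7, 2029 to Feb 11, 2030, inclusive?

Aug 7, 2029 is a Tuesday.
The range spans 189 days (inclusive of both endpoints).
189 = 7 × 27, so the span is exactly 27 full weeks.
Each full week contributes 2 weekend days (Sat, Sun): 27 × 2 = 54.

54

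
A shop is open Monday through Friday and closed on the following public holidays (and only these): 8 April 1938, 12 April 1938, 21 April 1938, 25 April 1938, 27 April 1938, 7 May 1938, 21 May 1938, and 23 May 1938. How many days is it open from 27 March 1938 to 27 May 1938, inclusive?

27 March 1938 is a Sunday.
The range spans 62 days (inclusive of both endpoints).
62 = 7 × 8 + 6, so there are 8 full weeks plus 6 extra days.
Each full week contributes 5 weekdays (Mon–Fri): 8 × 5 = 40.
The 6 extra days are Sun, Mon, Tue, Wed, Thu, Fri — 5 of them qualify.
Total: 40 + 5 = 45.
Holidays: 8 April 1938 (Fri); 12 April 1938 (Tue); 21 April 1938 (Thu); 25 April 1938 (Mon); 27 April 1938 (Wed); 7 May 1938 (Sat); 21 May 1938 (Sat); 23 May 1938 (Mon).
6 of the 8 holidays fall on weekdays; the rest are weekends and were already excluded.
Business days: 45 − 6 = 39.

39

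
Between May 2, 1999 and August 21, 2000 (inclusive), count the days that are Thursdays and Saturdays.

136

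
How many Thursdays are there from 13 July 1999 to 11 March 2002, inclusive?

139

13 July 1999 is a Tuesday.
That's 973 days from start to end, counting both.
973 = 7 × 139, so the span is exactly 139 full weeks.
Each full week contributes one Thursday: 139 so far.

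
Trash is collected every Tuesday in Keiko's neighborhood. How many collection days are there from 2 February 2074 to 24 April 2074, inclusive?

2 February 2074 is a Friday.
That's 82 days from start to end, counting both.
82 = 7 × 11 + 5, so there are 11 full weeks plus 5 extra days.
Each full week contributes one Tuesday: 11 so far.
The 5 extra days are Fri, Sat, Sun, Mon, Tue — 1 of them qualifies.
Total: 11 + 1 = 12.

12 Tuesdays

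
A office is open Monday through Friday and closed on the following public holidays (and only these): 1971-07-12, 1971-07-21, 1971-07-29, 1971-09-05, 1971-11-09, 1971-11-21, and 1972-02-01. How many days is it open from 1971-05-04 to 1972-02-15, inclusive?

201

1971-05-04 is a Tuesday.
From 1971-05-04 to 1972-02-15 is 288 days inclusive.
288 = 7 × 41 + 1, so there are 41 full weeks plus 1 extra day.
Each full week contributes 5 weekdays (Mon–Fri): 41 × 5 = 205.
The 1 extra day is Tuesday — 1 of them qualifies.
Total: 205 + 1 = 206.
Holidays: 1971-07-12 (Mon); 1971-07-21 (Wed); 1971-07-29 (Thu); 1971-09-05 (Sun); 1971-11-09 (Tue); 1971-11-21 (Sun); 1972-02-01 (Tue).
5 of the 7 holidays fall on weekdays; the rest are weekends and were already excluded.
Business days: 206 − 5 = 201.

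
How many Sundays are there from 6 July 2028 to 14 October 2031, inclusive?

6 July 2028 is a Thursday.
The range spans 1196 days (inclusive of both endpoints).
1196 = 7 × 170 + 6, so there are 170 full weeks plus 6 extra days.
Each full week contributes one Sunday: 170 so far.
The 6 extra days are Thursday, Friday, Saturday, Sunday, Monday, Tuesday — 1 of them qualifies.
Total: 170 + 1 = 171.

171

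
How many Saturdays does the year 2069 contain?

1 January 2069 is a Tuesday.
From 1 January 2069 to 31 December 2069 is 365 days inclusive.
365 = 7 × 52 + 1, so there are 52 full weeks plus 1 extra day.
Each full week contributes one Saturday: 52 so far.
The 1 extra day is Tue — none qualify.
Total: 52 + 0 = 52.

52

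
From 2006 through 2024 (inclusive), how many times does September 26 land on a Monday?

Day of week of September 26 in each year:
2006: Tue, 2007: Wed, 2008: Fri, 2009: Sat, 2010: Sun, 2011: Mon ✓, 2012: Wed, 2013: Thu, 2014: Fri, 2015: Sat, 2016: Mon ✓, 2017: Tue, 2018: Wed, 2019: Thu, 2020: Sat, 2021: Sun, 2022: Mon ✓, 2023: Tue, 2024: Thu
Mondays: 2011, 2016, 2022.

3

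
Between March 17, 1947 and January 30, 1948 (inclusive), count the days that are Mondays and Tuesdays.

92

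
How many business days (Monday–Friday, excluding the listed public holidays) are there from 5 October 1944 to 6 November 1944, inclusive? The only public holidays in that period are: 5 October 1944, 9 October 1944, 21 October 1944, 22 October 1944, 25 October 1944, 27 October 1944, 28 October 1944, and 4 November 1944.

19

5 October 1944 is a Thursday.
That's 33 days from start to end, counting both.
33 = 7 × 4 + 5, so there are 4 full weeks plus 5 extra days.
Each full week contributes 5 weekdays (Mon–Fri): 4 × 5 = 20.
The 5 extra days are Thu, Fri, Sat, Sun, Mon — 3 of them qualify.
Total: 20 + 3 = 23.
Holidays: 5 October 1944 (Thu); 9 October 1944 (Mon); 21 October 1944 (Sat); 22 October 1944 (Sun); 25 October 1944 (Wed); 27 October 1944 (Fri); 28 October 1944 (Sat); 4 November 1944 (Sat).
4 of the 8 holidays fall on weekdays; the rest are weekends and were already excluded.
Business days: 23 − 4 = 19.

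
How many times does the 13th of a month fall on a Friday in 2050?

The 13th falls on a Friday when the month's 13th has weekday Fri.
Jan 13 is Thu; Feb 13 is Sun; Mar 13 is Sun; Apr 13 is Wed; May 13 is Fri ✓; Jun 13 is Mon; Jul 13 is Wed; Aug 13 is Sat; Sep 13 is Tue; Oct 13 is Thu; Nov 13 is Sun; Dec 13 is Tue.
Friday the 13ths: May.

1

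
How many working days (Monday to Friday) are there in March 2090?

23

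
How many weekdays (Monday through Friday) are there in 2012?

1 January 2012 is a Sunday.
From 1 January 2012 to 31 December 2012 is 366 days inclusive.
366 = 7 × 52 + 2, so there are 52 full weeks plus 2 extra days.
Each full week contributes 5 weekdays (Mon–Fri): 52 × 5 = 260.
The 2 extra days are Sun, Mon — 1 of them qualifies.
Total: 260 + 1 = 261.

261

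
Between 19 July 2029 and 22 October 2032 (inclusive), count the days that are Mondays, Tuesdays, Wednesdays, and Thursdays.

681

19 July 2029 is a Thursday.
The range spans 1192 days (inclusive of both endpoints).
1192 = 7 × 170 + 2, so there are 170 full weeks plus 2 extra days.
Each full week contributes 4 days from the set (Mon, Tue, Wed, Thu): 170 × 4 = 680.
The 2 extra days are Thursday, Friday — 1 of them qualifies.
Total: 680 + 1 = 681.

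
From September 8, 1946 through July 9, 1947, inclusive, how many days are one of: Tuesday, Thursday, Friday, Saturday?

173

September 8, 1946 is a Sunday.
From September 8, 1946 to July 9, 1947 is 305 days inclusive.
305 = 7 × 43 + 4, so there are 43 full weeks plus 4 extra days.
Each full week contributes 4 days from the set (Tue, Thu, Fri, Sat): 43 × 4 = 172.
The 4 extra days are Sun, Mon, Tue, Wed — 1 of them qualifies.
Total: 172 + 1 = 173.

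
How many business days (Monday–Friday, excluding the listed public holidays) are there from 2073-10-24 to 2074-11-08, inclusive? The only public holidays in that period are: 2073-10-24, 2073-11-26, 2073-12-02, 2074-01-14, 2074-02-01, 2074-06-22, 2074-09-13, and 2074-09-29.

269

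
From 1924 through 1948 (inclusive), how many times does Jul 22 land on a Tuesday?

Day of week of July 22 in each year:
1924: Tue ✓, 1925: Wed, 1926: Thu, 1927: Fri, 1928: Sun, 1929: Mon, 1930: Tue ✓, 1931: Wed, 1932: Fri, 1933: Sat, 1934: Sun, 1935: Mon, 1936: Wed, 1937: Thu, 1938: Fri, 1939: Sat, 1940: Mon, 1941: Tue ✓, 1942: Wed, 1943: Thu, 1944: Sat, 1945: Sun, 1946: Mon, 1947: Tue ✓, 1948: Thu
Tuesdays: 1924, 1930, 1941, 1947.

4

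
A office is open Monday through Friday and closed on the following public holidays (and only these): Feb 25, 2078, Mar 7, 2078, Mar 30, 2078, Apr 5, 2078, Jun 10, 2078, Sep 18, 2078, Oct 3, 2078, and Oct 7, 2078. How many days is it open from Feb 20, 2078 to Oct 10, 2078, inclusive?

Feb 20, 2078 is a Sunday.
The range spans 233 days (inclusive of both endpoints).
233 = 7 × 33 + 2, so there are 33 full weeks plus 2 extra days.
Each full week contributes 5 weekdays (Mon–Fri): 33 × 5 = 165.
The 2 extra days are Sun, Mon — 1 of them qualifies.
Total: 165 + 1 = 166.
Holidays: Feb 25, 2078 (Fri); Mar 7, 2078 (Mon); Mar 30, 2078 (Wed); Apr 5, 2078 (Tue); Jun 10, 2078 (Fri); Sep 18, 2078 (Sun); Oct 3, 2078 (Mon); Oct 7, 2078 (Fri).
7 of the 8 holidays fall on weekdays; the rest are weekends and were already excluded.
Business days: 166 − 7 = 159.

159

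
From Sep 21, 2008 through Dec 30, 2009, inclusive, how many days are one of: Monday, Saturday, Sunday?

200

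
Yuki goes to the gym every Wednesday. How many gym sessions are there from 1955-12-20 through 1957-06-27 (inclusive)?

80

1955-12-20 is a Tuesday.
The range spans 556 days (inclusive of both endpoints).
556 = 7 × 79 + 3, so there are 79 full weeks plus 3 extra days.
Each full week contributes one Wednesday: 79 so far.
The 3 extra days are Tuesday, Wednesday, Thursday — 1 of them qualifies.
Total: 79 + 1 = 80.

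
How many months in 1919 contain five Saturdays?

4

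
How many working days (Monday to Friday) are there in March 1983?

23

Mar 1, 1983 is a Tuesday.
The range spans 31 days (inclusive of both endpoints).
31 = 7 × 4 + 3, so there are 4 full weeks plus 3 extra days.
Each full week contributes 5 weekdays (Mon–Fri): 4 × 5 = 20.
The 3 extra days are Tuesday, Wednesday, Thursday — 3 of them qualify.
Total: 20 + 3 = 23.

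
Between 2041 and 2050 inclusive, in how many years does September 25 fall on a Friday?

2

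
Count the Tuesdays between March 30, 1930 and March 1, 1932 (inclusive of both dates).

101

March 30, 1930 is a Sunday.
From March 30, 1930 to March 1, 1932 is 703 days inclusive.
703 = 7 × 100 + 3, so there are 100 full weeks plus 3 extra days.
Each full week contributes one Tuesday: 100 so far.
The 3 extra days are Sun, Mon, Tue — 1 of them qualifies.
Total: 100 + 1 = 101.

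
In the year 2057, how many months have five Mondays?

5

A month has five Mondays exactly when Monday falls within its first (length − 28) days.
Jan: 31 days, starts Mon → 5 of Mon, Tue, Wed ✓
Feb: 28 days, starts Thu → 5 of (none)
Mar: 31 days, starts Thu → 5 of Thu, Fri, Sat
Apr: 30 days, starts Sun → 5 of Sun, Mon ✓
May: 31 days, starts Tue → 5 of Tue, Wed, Thu
Jun: 30 days, starts Fri → 5 of Fri, Sat
Jul: 31 days, starts Sun → 5 of Sun, Mon, Tue ✓
Aug: 31 days, starts Wed → 5 of Wed, Thu, Fri
Sep: 30 days, starts Sat → 5 of Sat, Sun
Oct: 31 days, starts Mon → 5 of Mon, Tue, Wed ✓
Nov: 30 days, starts Thu → 5 of Thu, Fri
Dec: 31 days, starts Sat → 5 of Sat, Sun, Mon ✓
Months with five Mondays: Jan, Apr, Jul, Oct, Dec.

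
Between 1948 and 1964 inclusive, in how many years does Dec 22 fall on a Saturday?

Day of week of December 22 in each year:
1948: Wed, 1949: Thu, 1950: Fri, 1951: Sat ✓, 1952: Mon, 1953: Tue, 1954: Wed, 1955: Thu, 1956: Sat ✓, 1957: Sun, 1958: Mon, 1959: Tue, 1960: Thu, 1961: Fri, 1962: Sat ✓, 1963: Sun, 1964: Tue
Saturdays: 1951, 1956, 1962.

3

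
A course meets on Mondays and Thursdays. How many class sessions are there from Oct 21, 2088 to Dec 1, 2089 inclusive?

Oct 21, 2088 is a Thursday.
That's 407 days from start to end, counting both.
407 = 7 × 58 + 1, so there are 58 full weeks plus 1 extra day.
Each full week contributes 2 days from the set (Mon, Thu): 58 × 2 = 116.
The 1 extra day is Thu — 1 of them qualifies.
Total: 116 + 1 = 117.

117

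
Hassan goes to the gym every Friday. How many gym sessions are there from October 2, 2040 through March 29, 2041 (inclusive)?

October 2, 2040 is a Tuesday.
That's 179 days from start to end, counting both.
179 = 7 × 25 + 4, so there are 25 full weeks plus 4 extra days.
Each full week contributes one Friday: 25 so far.
The 4 extra days are Tue, Wed, Thu, Fri — 1 of them qualifies.
Total: 25 + 1 = 26.

26 Fridays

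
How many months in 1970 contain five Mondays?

A month has five Mondays exactly when Monday falls within its first (length − 28) days.
Jan: 31 days, starts Thu → 5 of Thu, Fri, Sat
Feb: 28 days, starts Sun → 5 of (none)
Mar: 31 days, starts Sun → 5 of Sun, Mon, Tue ✓
Apr: 30 days, starts Wed → 5 of Wed, Thu
May: 31 days, starts Fri → 5 of Fri, Sat, Sun
Jun: 30 days, starts Mon → 5 of Mon, Tue ✓
Jul: 31 days, starts Wed → 5 of Wed, Thu, Fri
Aug: 31 days, starts Sat → 5 of Sat, Sun, Mon ✓
Sep: 30 days, starts Tue → 5 of Tue, Wed
Oct: 31 days, starts Thu → 5 of Thu, Fri, Sat
Nov: 30 days, starts Sun → 5 of Sun, Mon ✓
Dec: 31 days, starts Tue → 5 of Tue, Wed, Thu
Months with five Mondays: Mar, Jun, Aug, Nov.

4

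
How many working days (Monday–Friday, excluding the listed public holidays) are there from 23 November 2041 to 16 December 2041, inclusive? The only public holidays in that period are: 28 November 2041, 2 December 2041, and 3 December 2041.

13

23 November 2041 is a Saturday.
From 23 November 2041 to 16 December 2041 is 24 days inclusive.
24 = 7 × 3 + 3, so there are 3 full weeks plus 3 extra days.
Each full week contributes 5 weekdays (Mon–Fri): 3 × 5 = 15.
The 3 extra days are Sat, Sun, Mon — 1 of them qualifies.
Total: 15 + 1 = 16.
Holidays: 28 November 2041 (Thu); 2 December 2041 (Mon); 3 December 2041 (Tue).
All 3 holidays fall on weekdays, so subtract 3.
Business days: 16 − 3 = 13.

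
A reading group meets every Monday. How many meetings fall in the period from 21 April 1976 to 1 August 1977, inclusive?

67

21 April 1976 is a Wednesday.
The range spans 468 days (inclusive of both endpoints).
468 = 7 × 66 + 6, so there are 66 full weeks plus 6 extra days.
Each full week contributes one Monday: 66 so far.
The 6 extra days are Wed, Thu, Fri, Sat, Sun, Mon — 1 of them qualifies.
Total: 66 + 1 = 67.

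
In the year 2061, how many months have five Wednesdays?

4

A month has five Wednesdays exactly when Wednesday falls within its first (length − 28) days.
Jan: 31 days, starts Sat → 5 of Sat, Sun, Mon
Feb: 28 days, starts Tue → 5 of (none)
Mar: 31 days, starts Tue → 5 of Tue, Wed, Thu ✓
Apr: 30 days, starts Fri → 5 of Fri, Sat
May: 31 days, starts Sun → 5 of Sun, Mon, Tue
Jun: 30 days, starts Wed → 5 of Wed, Thu ✓
Jul: 31 days, starts Fri → 5 of Fri, Sat, Sun
Aug: 31 days, starts Mon → 5 of Mon, Tue, Wed ✓
Sep: 30 days, starts Thu → 5 of Thu, Fri
Oct: 31 days, starts Sat → 5 of Sat, Sun, Mon
Nov: 30 days, starts Tue → 5 of Tue, Wed ✓
Dec: 31 days, starts Thu → 5 of Thu, Fri, Sat
Months with five Wednesdays: Mar, Jun, Aug, Nov.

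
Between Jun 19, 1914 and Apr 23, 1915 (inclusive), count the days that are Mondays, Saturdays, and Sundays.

Jun 19, 1914 is a Friday.
That's 309 days from start to end, counting both.
309 = 7 × 44 + 1, so there are 44 full weeks plus 1 extra day.
Each full week contributes 3 days from the set (Mon, Sat, Sun): 44 × 3 = 132.
The 1 extra day is Fri — none qualify.
Total: 132 + 0 = 132.

132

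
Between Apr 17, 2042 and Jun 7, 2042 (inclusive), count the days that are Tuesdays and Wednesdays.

14

Apr 17, 2042 is a Thursday.
The range spans 52 days (inclusive of both endpoints).
52 = 7 × 7 + 3, so there are 7 full weeks plus 3 extra days.
Each full week contributes 2 days from the set (Tue, Wed): 7 × 2 = 14.
The 3 extra days are Thu, Fri, Sat — none qualify.
Total: 14 + 0 = 14.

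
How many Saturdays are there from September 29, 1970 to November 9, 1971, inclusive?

September 29, 1970 is a Tuesday.
The range spans 407 days (inclusive of both endpoints).
407 = 7 × 58 + 1, so there are 58 full weeks plus 1 extra day.
Each full week contributes one Saturday: 58 so far.
The 1 extra day is Tuesday — none qualify.
Total: 58 + 0 = 58.

58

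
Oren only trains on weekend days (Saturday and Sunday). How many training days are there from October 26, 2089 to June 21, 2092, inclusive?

October 26, 2089 is a Wednesday.
The range spans 970 days (inclusive of both endpoints).
970 = 7 × 138 + 4, so there are 138 full weeks plus 4 extra days.
Each full week contributes 2 weekend days (Sat, Sun): 138 × 2 = 276.
The 4 extra days are Wednesday, Thursday, Friday, Saturday — 1 of them qualifies.
Total: 276 + 1 = 277.

277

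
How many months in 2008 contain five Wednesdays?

5

A month has five Wednesdays exactly when Wednesday falls within its first (length − 28) days.
Jan: 31 days, starts Tue → 5 of Tue, Wed, Thu ✓
Feb: 29 days, starts Fri → 5 of Fri
Mar: 31 days, starts Sat → 5 of Sat, Sun, Mon
Apr: 30 days, starts Tue → 5 of Tue, Wed ✓
May: 31 days, starts Thu → 5 of Thu, Fri, Sat
Jun: 30 days, starts Sun → 5 of Sun, Mon
Jul: 31 days, starts Tue → 5 of Tue, Wed, Thu ✓
Aug: 31 days, starts Fri → 5 of Fri, Sat, Sun
Sep: 30 days, starts Mon → 5 of Mon, Tue
Oct: 31 days, starts Wed → 5 of Wed, Thu, Fri ✓
Nov: 30 days, starts Sat → 5 of Sat, Sun
Dec: 31 days, starts Mon → 5 of Mon, Tue, Wed ✓
Months with five Wednesdays: Jan, Apr, Jul, Oct, Dec.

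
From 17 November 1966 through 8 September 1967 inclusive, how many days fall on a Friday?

17 November 1966 is a Thursday.
The range spans 296 days (inclusive of both endpoints).
296 = 7 × 42 + 2, so there are 42 full weeks plus 2 extra days.
Each full week contributes one Friday: 42 so far.
The 2 extra days are Thu, Fri — 1 of them qualifies.
Total: 42 + 1 = 43.

43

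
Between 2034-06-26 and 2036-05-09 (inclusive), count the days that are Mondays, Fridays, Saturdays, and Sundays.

2034-06-26 is a Monday.
From 2034-06-26 to 2036-05-09 is 684 days inclusive.
684 = 7 × 97 + 5, so there are 97 full weeks plus 5 extra days.
Each full week contributes 4 days from the set (Mon, Fri, Sat, Sun): 97 × 4 = 388.
The 5 extra days are Mon, Tue, Wed, Thu, Fri — 2 of them qualify.
Total: 388 + 2 = 390.

390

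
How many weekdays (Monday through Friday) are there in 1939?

Jan 1, 1939 is a Sunday.
From Jan 1, 1939 to Dec 31, 1939 is 365 days inclusive.
365 = 7 × 52 + 1, so there are 52 full weeks plus 1 extra day.
Each full week contributes 5 weekdays (Mon–Fri): 52 × 5 = 260.
The 1 extra day is Sun — none qualify.
Total: 260 + 0 = 260.

260 weekdays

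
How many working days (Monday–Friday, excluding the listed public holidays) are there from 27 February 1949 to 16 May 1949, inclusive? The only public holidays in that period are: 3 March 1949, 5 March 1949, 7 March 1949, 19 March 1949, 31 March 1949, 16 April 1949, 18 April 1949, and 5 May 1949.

51

27 February 1949 is a Sunday.
That's 79 days from start to end, counting both.
79 = 7 × 11 + 2, so there are 11 full weeks plus 2 extra days.
Each full week contributes 5 weekdays (Mon–Fri): 11 × 5 = 55.
The 2 extra days are Sun, Mon — 1 of them qualifies.
Total: 55 + 1 = 56.
Holidays: 3 March 1949 (Thu); 5 March 1949 (Sat); 7 March 1949 (Mon); 19 March 1949 (Sat); 31 March 1949 (Thu); 16 April 1949 (Sat); 18 April 1949 (Mon); 5 May 1949 (Thu).
5 of the 8 holidays fall on weekdays; the rest are weekends and were already excluded.
Business days: 56 − 5 = 51.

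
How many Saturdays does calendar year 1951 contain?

1951-01-01 is a Monday.
That's 365 days from start to end, counting both.
365 = 7 × 52 + 1, so there are 52 full weeks plus 1 extra day.
Each full week contributes one Saturday: 52 so far.
The 1 extra day is Monday — none qualify.
Total: 52 + 0 = 52.

52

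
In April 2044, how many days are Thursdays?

4

2044-04-01 is a Friday.
The range spans 30 days (inclusive of both endpoints).
30 = 7 × 4 + 2, so there are 4 full weeks plus 2 extra days.
Each full week contributes one Thursday: 4 so far.
The 2 extra days are Fri, Sat — none qualify.
Total: 4 + 0 = 4.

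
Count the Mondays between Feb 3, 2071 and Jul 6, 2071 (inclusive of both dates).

Feb 3, 2071 is a Tuesday.
From Feb 3, 2071 to Jul 6, 2071 is 154 days inclusive.
154 = 7 × 22, so the span is exactly 22 full weeks.
Each full week contributes one Monday: 22 so far.

22 Mondays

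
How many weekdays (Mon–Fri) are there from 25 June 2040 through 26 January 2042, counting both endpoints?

415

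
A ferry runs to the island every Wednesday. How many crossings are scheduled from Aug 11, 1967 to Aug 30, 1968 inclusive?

Aug 11, 1967 is a Friday.
From Aug 11, 1967 to Aug 30, 1968 is 386 days inclusive.
386 = 7 × 55 + 1, so there are 55 full weeks plus 1 extra day.
Each full week contributes one Wednesday: 55 so far.
The 1 extra day is Fri — none qualify.
Total: 55 + 0 = 55.

55 Wednesdays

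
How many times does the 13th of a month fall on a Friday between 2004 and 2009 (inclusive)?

Friday-the-13ths by year:
2004: Feb, Aug
2005: May
2006: Jan, Oct
2007: Apr, Jul
2008: Jun
2009: Feb, Mar, Nov

11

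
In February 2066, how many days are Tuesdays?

4

2066-02-01 is a Monday.
That's 28 days from start to end, counting both.
28 = 7 × 4, so the span is exactly 4 full weeks.
Each full week contributes one Tuesday: 4 so far.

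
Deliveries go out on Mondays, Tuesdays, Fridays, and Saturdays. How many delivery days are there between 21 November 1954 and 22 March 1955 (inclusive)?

21 November 1954 is a Sunday.
That's 122 days from start to end, counting both.
122 = 7 × 17 + 3, so there are 17 full weeks plus 3 extra days.
Each full week contributes 4 days from the set (Mon, Tue, Fri, Sat): 17 × 4 = 68.
The 3 extra days are Sun, Mon, Tue — 2 of them qualify.
Total: 68 + 2 = 70.

70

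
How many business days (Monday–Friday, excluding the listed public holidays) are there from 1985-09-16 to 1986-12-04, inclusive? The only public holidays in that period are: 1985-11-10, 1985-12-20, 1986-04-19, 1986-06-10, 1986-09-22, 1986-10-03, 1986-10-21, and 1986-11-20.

1985-09-16 is a Monday.
That's 445 days from start to end, counting both.
445 = 7 × 63 + 4, so there are 63 full weeks plus 4 extra days.
Each full week contributes 5 weekdays (Mon–Fri): 63 × 5 = 315.
The 4 extra days are Mon, Tue, Wed, Thu — 4 of them qualify.
Total: 315 + 4 = 319.
Holidays: 1985-11-10 (Sun); 1985-12-20 (Fri); 1986-04-19 (Sat); 1986-06-10 (Tue); 1986-09-22 (Mon); 1986-10-03 (Fri); 1986-10-21 (Tue); 1986-11-20 (Thu).
6 of the 8 holidays fall on weekdays; the rest are weekends and were already excluded.
Business days: 319 − 6 = 313.

313 business days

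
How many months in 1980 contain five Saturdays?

A month has five Saturdays exactly when Saturday falls within its first (length − 28) days.
Jan: 31 days, starts Tue → 5 of Tue, Wed, Thu
Feb: 29 days, starts Fri → 5 of Fri
Mar: 31 days, starts Sat → 5 of Sat, Sun, Mon ✓
Apr: 30 days, starts Tue → 5 of Tue, Wed
May: 31 days, starts Thu → 5 of Thu, Fri, Sat ✓
Jun: 30 days, starts Sun → 5 of Sun, Mon
Jul: 31 days, starts Tue → 5 of Tue, Wed, Thu
Aug: 31 days, starts Fri → 5 of Fri, Sat, Sun ✓
Sep: 30 days, starts Mon → 5 of Mon, Tue
Oct: 31 days, starts Wed → 5 of Wed, Thu, Fri
Nov: 30 days, starts Sat → 5 of Sat, Sun ✓
Dec: 31 days, starts Mon → 5 of Mon, Tue, Wed
Months with five Saturdays: Mar, May, Aug, Nov.

4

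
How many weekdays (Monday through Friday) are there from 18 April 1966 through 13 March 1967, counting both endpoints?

236

18 April 1966 is a Monday.
From 18 April 1966 to 13 March 1967 is 330 days inclusive.
330 = 7 × 47 + 1, so there are 47 full weeks plus 1 extra day.
Each full week contributes 5 weekdays (Mon–Fri): 47 × 5 = 235.
The 1 extra day is Mon — 1 of them qualifies.
Total: 235 + 1 = 236.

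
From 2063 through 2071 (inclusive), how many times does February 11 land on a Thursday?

1

Day of week of February 11 in each year:
2063: Sun, 2064: Mon, 2065: Wed, 2066: Thu ✓, 2067: Fri, 2068: Sat, 2069: Mon, 2070: Tue, 2071: Wed
Thursdays: 2066.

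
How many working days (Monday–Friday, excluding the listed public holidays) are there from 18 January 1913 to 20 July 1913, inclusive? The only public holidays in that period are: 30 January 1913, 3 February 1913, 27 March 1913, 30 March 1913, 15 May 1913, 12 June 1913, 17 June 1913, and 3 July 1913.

123

18 January 1913 is a Saturday.
The range spans 184 days (inclusive of both endpoints).
184 = 7 × 26 + 2, so there are 26 full weeks plus 2 extra days.
Each full week contributes 5 weekdays (Mon–Fri): 26 × 5 = 130.
The 2 extra days are Sat, Sun — none qualify.
Total: 130 + 0 = 130.
Holidays: 30 January 1913 (Thu); 3 February 1913 (Mon); 27 March 1913 (Thu); 30 March 1913 (Sun); 15 May 1913 (Thu); 12 June 1913 (Thu); 17 June 1913 (Tue); 3 July 1913 (Thu).
7 of the 8 holidays fall on weekdays; the rest are weekends and were already excluded.
Business days: 130 − 7 = 123.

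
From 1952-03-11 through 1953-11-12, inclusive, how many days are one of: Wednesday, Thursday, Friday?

263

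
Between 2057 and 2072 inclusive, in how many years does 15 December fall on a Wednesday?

Day of week of December 15 in each year:
2057: Sat, 2058: Sun, 2059: Mon, 2060: Wed ✓, 2061: Thu, 2062: Fri, 2063: Sat, 2064: Mon, 2065: Tue, 2066: Wed ✓, 2067: Thu, 2068: Sat, 2069: Sun, 2070: Mon, 2071: Tue, 2072: Thu
Wednesdays: 2060, 2066.

2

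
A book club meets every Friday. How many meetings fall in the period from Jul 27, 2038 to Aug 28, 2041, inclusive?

161 Fridays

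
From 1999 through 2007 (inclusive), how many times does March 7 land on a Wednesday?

2

Day of week of March 7 in each year:
1999: Sun, 2000: Tue, 2001: Wed ✓, 2002: Thu, 2003: Fri, 2004: Sun, 2005: Mon, 2006: Tue, 2007: Wed ✓
Wednesdays: 2001, 2007.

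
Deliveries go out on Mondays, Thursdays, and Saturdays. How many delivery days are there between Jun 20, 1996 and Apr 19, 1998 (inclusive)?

Jun 20, 1996 is a Thursday.
That's 669 days from start to end, counting both.
669 = 7 × 95 + 4, so there are 95 full weeks plus 4 extra days.
Each full week contributes 3 days from the set (Mon, Thu, Sat): 95 × 3 = 285.
The 4 extra days are Thursday, Friday, Saturday, Sunday — 2 of them qualify.
Total: 285 + 2 = 287.

287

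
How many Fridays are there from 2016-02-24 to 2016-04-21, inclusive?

8

2016-02-24 is a Wednesday.
That's 58 days from start to end, counting both.
58 = 7 × 8 + 2, so there are 8 full weeks plus 2 extra days.
Each full week contributes one Friday: 8 so far.
The 2 extra days are Wednesday, Thursday — none qualify.
Total: 8 + 0 = 8.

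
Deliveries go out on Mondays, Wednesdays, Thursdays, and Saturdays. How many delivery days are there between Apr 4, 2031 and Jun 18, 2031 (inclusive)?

Apr 4, 2031 is a Friday.
From Apr 4, 2031 to Jun 18, 2031 is 76 days inclusive.
76 = 7 × 10 + 6, so there are 10 full weeks plus 6 extra days.
Each full week contributes 4 days from the set (Mon, Wed, Thu, Sat): 10 × 4 = 40.
The 6 extra days are Friday, Saturday, Sunday, Monday, Tuesday, Wednesday — 3 of them qualify.
Total: 40 + 3 = 43.

43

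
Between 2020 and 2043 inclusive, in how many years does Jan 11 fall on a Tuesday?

4

Day of week of January 11 in each year:
2020: Sat, 2021: Mon, 2022: Tue ✓, 2023: Wed, 2024: Thu, 2025: Sat, 2026: Sun, 2027: Mon, 2028: Tue ✓, 2029: Thu, 2030: Fri, 2031: Sat, 2032: Sun, 2033: Tue ✓, 2034: Wed, 2035: Thu, 2036: Fri, 2037: Sun, 2038: Mon, 2039: Tue ✓, 2040: Wed, 2041: Fri, 2042: Sat, 2043: Sun
Tuesdays: 2022, 2028, 2033, 2039.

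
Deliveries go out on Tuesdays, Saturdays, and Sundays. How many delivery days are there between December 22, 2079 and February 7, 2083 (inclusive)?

491

December 22, 2079 is a Friday.
From December 22, 2079 to February 7, 2083 is 1144 days inclusive.
1144 = 7 × 163 + 3, so there are 163 full weeks plus 3 extra days.
Each full week contributes 3 days from the set (Tue, Sat, Sun): 163 × 3 = 489.
The 3 extra days are Fri, Sat, Sun — 2 of them qualify.
Total: 489 + 2 = 491.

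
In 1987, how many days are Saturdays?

1987-01-01 is a Thursday.
That's 365 days from start to end, counting both.
365 = 7 × 52 + 1, so there are 52 full weeks plus 1 extra day.
Each full week contributes one Saturday: 52 so far.
The 1 extra day is Thu — none qualify.
Total: 52 + 0 = 52.

52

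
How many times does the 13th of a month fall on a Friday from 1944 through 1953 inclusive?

17

Friday-the-13ths by year:
1944: Oct
1945: Apr, Jul
1946: Sep, Dec
1947: Jun
1948: Feb, Aug
1949: May
1950: Jan, Oct
1951: Apr, Jul
1952: Jun
1953: Feb, Mar, Nov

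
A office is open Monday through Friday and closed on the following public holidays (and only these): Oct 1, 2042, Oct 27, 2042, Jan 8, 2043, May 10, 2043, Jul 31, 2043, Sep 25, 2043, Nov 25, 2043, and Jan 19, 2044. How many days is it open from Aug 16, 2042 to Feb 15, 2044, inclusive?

384 working days

Aug 16, 2042 is a Saturday.
That's 549 days from start to end, counting both.
549 = 7 × 78 + 3, so there are 78 full weeks plus 3 extra days.
Each full week contributes 5 weekdays (Mon–Fri): 78 × 5 = 390.
The 3 extra days are Saturday, Sunday, Monday — 1 of them qualifies.
Total: 390 + 1 = 391.
Holidays: Oct 1, 2042 (Wed); Oct 27, 2042 (Mon); Jan 8, 2043 (Thu); May 10, 2043 (Sun); Jul 31, 2043 (Fri); Sep 25, 2043 (Fri); Nov 25, 2043 (Wed); Jan 19, 2044 (Tue).
7 of the 8 holidays fall on weekdays; the rest are weekends and were already excluded.
Business days: 391 − 7 = 384.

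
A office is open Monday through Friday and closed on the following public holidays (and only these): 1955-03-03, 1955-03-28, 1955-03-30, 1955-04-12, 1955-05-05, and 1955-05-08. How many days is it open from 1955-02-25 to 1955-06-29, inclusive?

84

1955-02-25 is a Friday.
From 1955-02-25 to 1955-06-29 is 125 days inclusive.
125 = 7 × 17 + 6, so there are 17 full weeks plus 6 extra days.
Each full week contributes 5 weekdays (Mon–Fri): 17 × 5 = 85.
The 6 extra days are Friday, Saturday, Sunday, Monday, Tuesday, Wednesday — 4 of them qualify.
Total: 85 + 4 = 89.
Holidays: 1955-03-03 (Thu); 1955-03-28 (Mon); 1955-03-30 (Wed); 1955-04-12 (Tue); 1955-05-05 (Thu); 1955-05-08 (Sun).
5 of the 6 holidays fall on weekdays; the rest are weekends and were already excluded.
Business days: 89 − 5 = 84.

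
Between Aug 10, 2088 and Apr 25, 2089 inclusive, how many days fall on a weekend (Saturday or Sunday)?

74

Aug 10, 2088 is a Tuesday.
The range spans 259 days (inclusive of both endpoints).
259 = 7 × 37, so the span is exactly 37 full weeks.
Each full week contributes 2 weekend days (Sat, Sun): 37 × 2 = 74.
Total: 74.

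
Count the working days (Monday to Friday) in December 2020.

December 1, 2020 is a Tuesday.
The range spans 31 days (inclusive of both endpoints).
31 = 7 × 4 + 3, so there are 4 full weeks plus 3 extra days.
Each full week contributes 5 weekdays (Mon–Fri): 4 × 5 = 20.
The 3 extra days are Tue, Wed, Thu — 3 of them qualify.
Total: 20 + 3 = 23.

23 weekdays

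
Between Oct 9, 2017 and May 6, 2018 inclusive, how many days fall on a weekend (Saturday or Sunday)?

60

Oct 9, 2017 is a Monday.
From Oct 9, 2017 to May 6, 2018 is 210 days inclusive.
210 = 7 × 30, so the span is exactly 30 full weeks.
Each full week contributes 2 weekend days (Sat, Sun): 30 × 2 = 60.
Total: 60.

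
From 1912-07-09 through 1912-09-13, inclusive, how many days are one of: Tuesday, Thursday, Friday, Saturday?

39

1912-07-09 is a Tuesday.
That's 67 days from start to end, counting both.
67 = 7 × 9 + 4, so there are 9 full weeks plus 4 extra days.
Each full week contributes 4 days from the set (Tue, Thu, Fri, Sat): 9 × 4 = 36.
The 4 extra days are Tue, Wed, Thu, Fri — 3 of them qualify.
Total: 36 + 3 = 39.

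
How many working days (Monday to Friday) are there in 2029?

261

2029-01-01 is a Monday.
The range spans 365 days (inclusive of both endpoints).
365 = 7 × 52 + 1, so there are 52 full weeks plus 1 extra day.
Each full week contributes 5 weekdays (Mon–Fri): 52 × 5 = 260.
The 1 extra day is Monday — 1 of them qualifies.
Total: 260 + 1 = 261.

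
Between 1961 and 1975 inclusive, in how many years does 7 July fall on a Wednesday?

Day of week of July 7 in each year:
1961: Fri, 1962: Sat, 1963: Sun, 1964: Tue, 1965: Wed ✓, 1966: Thu, 1967: Fri, 1968: Sun, 1969: Mon, 1970: Tue, 1971: Wed ✓, 1972: Fri, 1973: Sat, 1974: Sun, 1975: Mon
Wednesdays: 1965, 1971.

2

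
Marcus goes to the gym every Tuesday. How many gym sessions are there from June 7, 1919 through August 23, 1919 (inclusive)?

11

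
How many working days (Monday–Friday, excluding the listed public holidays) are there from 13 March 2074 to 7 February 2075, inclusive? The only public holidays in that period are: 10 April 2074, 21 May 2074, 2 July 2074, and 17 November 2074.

13 March 2074 is a Tuesday.
From 13 March 2074 to 7 February 2075 is 332 days inclusive.
332 = 7 × 47 + 3, so there are 47 full weeks plus 3 extra days.
Each full week contributes 5 weekdays (Mon–Fri): 47 × 5 = 235.
The 3 extra days are Tue, Wed, Thu — 3 of them qualify.
Total: 235 + 3 = 238.
Holidays: 10 April 2074 (Tue); 21 May 2074 (Mon); 2 July 2074 (Mon); 17 November 2074 (Sat).
3 of the 4 holidays fall on weekdays; the rest are weekends and were already excluded.
Business days: 238 − 3 = 235.

235 working days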